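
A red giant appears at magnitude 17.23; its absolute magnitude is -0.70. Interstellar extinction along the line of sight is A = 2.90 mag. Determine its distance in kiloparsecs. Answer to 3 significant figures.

d ≈ 10.1 kpc

m − M = 5 log₁₀(d/10 pc) + A  ⇒  17.23 − (-0.70) − 2.90 = 5 log₁₀(d/10)
15.030 = 5 log₁₀(d/10)
log₁₀ d = (m − M − A)/5 + 1 = 4.0060
d = 10^4.0060 = 10140 pc
= 10.14 kpc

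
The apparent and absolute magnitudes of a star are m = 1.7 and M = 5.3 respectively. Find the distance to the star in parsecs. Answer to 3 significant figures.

d ≈ 1.91 pc

Distance modulus: m − M = 1.7 − (5.3) = -3.600
m − M = 5 log₁₀ d − 5
log₁₀ d = (m − M)/5 + 1 = 0.2800
d = 10^0.2800 = 1.905 pc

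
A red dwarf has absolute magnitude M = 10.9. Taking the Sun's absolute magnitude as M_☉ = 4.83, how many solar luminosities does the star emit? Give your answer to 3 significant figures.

M − M_☉ = 10.9 − 4.83 = 6.070
L/L_☉ = 10^(−0.4 (M − M_☉)) = 10^-2.428 = 3.733×10^-3

L/L_☉ ≈ 3.73×10^-3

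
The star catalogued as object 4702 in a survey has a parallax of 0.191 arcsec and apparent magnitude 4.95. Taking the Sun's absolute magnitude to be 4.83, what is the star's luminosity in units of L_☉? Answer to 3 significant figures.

d = 1/p = 1/0.191″ = 5.236 pc
M = m − 5 log₁₀ d + 5 = 4.95 − 5·0.7190 + 5 = 6.355
M − M_☉ = 6.355 − 4.83 = 1.525
L/L_☉ = 10^(−0.4 × 1.525) = 0.2454

L/L_☉ ≈ 0.245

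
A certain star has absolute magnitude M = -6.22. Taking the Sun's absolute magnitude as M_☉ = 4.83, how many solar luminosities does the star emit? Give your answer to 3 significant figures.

M − M_☉ = -6.22 − 4.83 = -11.050
L/L_☉ = 10^(−0.4 (M − M_☉)) = 10^4.420 = 26300

L/L_☉ ≈ 26300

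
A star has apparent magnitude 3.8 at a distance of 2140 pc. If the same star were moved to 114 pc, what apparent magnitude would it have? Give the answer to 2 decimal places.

Flux ∝ 1/d², so Δm = 5 log₁₀(d₂/d₁) = 5 log₁₀(114/2140) = -6.368
m₂ = m₁ + Δm = 3.8 + (-6.368) = -2.568

m ≈ -2.57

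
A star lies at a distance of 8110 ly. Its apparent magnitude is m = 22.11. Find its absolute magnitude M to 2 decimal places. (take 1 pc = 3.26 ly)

M ≈ 10.13

d = 8110 ly / 3.26 = 2488 pc
5 log₁₀(d/10 pc) = 5 log₁₀(2488) − 5 = 11.979
M = m − 5 log₁₀(d/10) = 22.11 − 11.979 = 10.131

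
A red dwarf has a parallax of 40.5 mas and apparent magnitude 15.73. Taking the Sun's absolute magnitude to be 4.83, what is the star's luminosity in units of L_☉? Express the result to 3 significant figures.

d = 1/p = 1000/40.5 mas = 24.69 pc
M = m − 5 log₁₀ d + 5 = 15.73 − 5·1.3925 + 5 = 13.767
M − M_☉ = 13.767 − 4.83 = 8.937
L/L_☉ = 10^(−0.4 × 8.937) = 2.661×10^-4

L/L_☉ ≈ 2.66×10^-4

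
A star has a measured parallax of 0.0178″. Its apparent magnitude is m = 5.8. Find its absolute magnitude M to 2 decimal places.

M ≈ 2.05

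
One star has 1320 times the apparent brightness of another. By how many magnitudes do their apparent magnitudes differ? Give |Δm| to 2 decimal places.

|Δm| ≈ 7.80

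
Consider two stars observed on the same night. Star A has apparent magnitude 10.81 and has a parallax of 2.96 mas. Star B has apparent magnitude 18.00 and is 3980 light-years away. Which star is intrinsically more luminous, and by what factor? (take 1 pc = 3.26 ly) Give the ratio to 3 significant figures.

Star A: p = 2.96 mas = 2.96×10^-3″ → d = 1/p = 337.8 pc
Star A: M = m − 5 log₁₀ d + 5 = 10.81 − 5·2.5287 + 5 = 3.166
Star B: d = 3980 ly / 3.26 = 1221 pc
Star B: M = m − 5 log₁₀ d + 5 = 18.00 − 5·3.0867 + 5 = 7.567
ΔM = M_A − M_B = 3.166 − (7.567) = -4.400; smaller M is more luminous → Star A.
L ratio = 10^(0.4 |ΔM|) = 10^1.760 = 57.56

Star A is more luminous, by a factor of 57.6.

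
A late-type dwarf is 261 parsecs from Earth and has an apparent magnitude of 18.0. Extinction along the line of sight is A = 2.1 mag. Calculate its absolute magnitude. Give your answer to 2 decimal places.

M ≈ 8.82

5 log₁₀(d/10 pc) = 5 log₁₀(261.0) − 5 = 7.083
M = m − 5 log₁₀(d/10) − A = 18.0 − 7.083 − 2.1 = 8.817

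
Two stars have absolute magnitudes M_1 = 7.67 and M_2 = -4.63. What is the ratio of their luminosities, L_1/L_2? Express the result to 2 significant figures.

L_1/L_2 ≈ 1.2×10^-5

ΔM = M_1 − M_2 = 12.30
L_1/L_2 = 10^(−0.4 ΔM) = 10^-4.920 = 1.202×10^-5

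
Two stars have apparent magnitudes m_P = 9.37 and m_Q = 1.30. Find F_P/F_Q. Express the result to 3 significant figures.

Δm = 9.37 − (1.30) = 8.07
Flux ratio = 10^(−0.4 Δm) = 10^(−0.4 × 8.07) = 10^-3.228 = 5.916×10^-4

F_P/F_Q ≈ 5.92×10^-4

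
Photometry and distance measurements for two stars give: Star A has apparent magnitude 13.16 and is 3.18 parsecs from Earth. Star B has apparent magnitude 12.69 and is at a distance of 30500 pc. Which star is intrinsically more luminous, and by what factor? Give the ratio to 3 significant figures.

Star B is more luminous, by a factor of 1.42×10^8.

Star A: M = m − 5 log₁₀ d + 5 = 13.16 − 5·0.5024 + 5 = 15.648
Star B: M = m − 5 log₁₀ d + 5 = 12.69 − 5·4.4843 + 5 = -4.731
ΔM = M_A − M_B = 15.648 − (-4.731) = 20.379; smaller M is more luminous → Star B.
L ratio = 10^(0.4 |ΔM|) = 10^8.152 = 1.418×10^8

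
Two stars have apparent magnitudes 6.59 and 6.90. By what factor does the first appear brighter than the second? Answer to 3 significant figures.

Δm = 6.59 − (6.90) = -0.31
Flux ratio = 10^(−0.4 Δm) = 10^(−0.4 × -0.31) = 10^0.124 = 1.330

1.33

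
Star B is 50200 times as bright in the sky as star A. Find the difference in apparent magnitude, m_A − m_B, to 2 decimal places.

m_A − m_B ≈ 11.75

Pogson: Δm = −2.5 log₁₀(ratio) = −2.5 log₁₀(50200) = −2.5 × 4.7007 = -11.752
Star B is brighter so has the smaller magnitude: m_A − m_B is positive.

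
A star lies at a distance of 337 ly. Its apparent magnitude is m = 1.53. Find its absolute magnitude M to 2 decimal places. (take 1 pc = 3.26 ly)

M ≈ -3.54

d = 337 ly / 3.26 = 103.4 pc
5 log₁₀(d/10 pc) = 5 log₁₀(103.4) − 5 = 5.072
M = m − 5 log₁₀(d/10) = 1.53 − 5.072 = -3.542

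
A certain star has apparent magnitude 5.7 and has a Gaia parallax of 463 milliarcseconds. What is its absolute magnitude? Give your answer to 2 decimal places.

M ≈ 9.03

p = 463 mas = 0.463″ → d = 1/p = 2.160 pc
5 log₁₀(d/10 pc) = 5 log₁₀(2.160) − 5 = -3.328
M = m − 5 log₁₀(d/10) = 5.7 + 3.328 = 9.028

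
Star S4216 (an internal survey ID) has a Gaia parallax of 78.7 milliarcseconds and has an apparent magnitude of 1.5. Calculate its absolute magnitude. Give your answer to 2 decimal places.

p = 78.7 mas = 0.0787″ → d = 1/p = 12.71 pc
5 log₁₀(d/10 pc) = 5 log₁₀(12.71) − 5 = 0.520
M = m − 5 log₁₀(d/10) = 1.5 − 0.520 = 0.980

M ≈ 0.98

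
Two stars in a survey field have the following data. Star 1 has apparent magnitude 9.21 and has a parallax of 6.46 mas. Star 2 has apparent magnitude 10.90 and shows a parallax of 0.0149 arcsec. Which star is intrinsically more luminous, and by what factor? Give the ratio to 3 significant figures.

Star 1: p = 6.46 mas = 6.46×10^-3″ → d = 1/p = 154.8 pc
Star 1: M = m − 5 log₁₀ d + 5 = 9.21 − 5·2.1898 + 5 = 3.261
Star 2: d = 1/p = 1/0.0149″ = 67.11 pc
Star 2: M = m − 5 log₁₀ d + 5 = 10.90 − 5·1.8268 + 5 = 6.766
ΔM = M_1 − M_2 = 3.261 − (6.766) = -3.505; smaller M is more luminous → Star 1.
L ratio = 10^(0.4 |ΔM|) = 10^1.402 = 25.23

Star 1 is more luminous, by a factor of 25.2.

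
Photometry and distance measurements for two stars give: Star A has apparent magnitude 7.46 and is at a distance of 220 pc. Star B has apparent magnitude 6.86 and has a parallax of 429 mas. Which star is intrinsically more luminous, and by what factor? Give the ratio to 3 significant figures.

Star A: M = m − 5 log₁₀ d + 5 = 7.46 − 5·2.3424 + 5 = 0.748
Star B: p = 429 mas = 0.429″ → d = 1/p = 2.331 pc
Star B: M = m − 5 log₁₀ d + 5 = 6.86 − 5·0.3675 + 5 = 10.022
ΔM = M_A − M_B = 0.748 − (10.022) = -9.274; smaller M is more luminous → Star A.
L ratio = 10^(0.4 |ΔM|) = 10^3.710 = 5126

Star A is more luminous, by a factor of 5130.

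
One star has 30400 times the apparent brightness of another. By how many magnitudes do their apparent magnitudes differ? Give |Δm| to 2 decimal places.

Pogson: Δm = −2.5 log₁₀(ratio) = −2.5 log₁₀(30400) = −2.5 × 4.4829 = -11.207

|Δm| ≈ 11.21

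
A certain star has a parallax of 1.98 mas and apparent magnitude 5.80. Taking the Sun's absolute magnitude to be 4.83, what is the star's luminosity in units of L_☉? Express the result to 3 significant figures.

L/L_☉ ≈ 1040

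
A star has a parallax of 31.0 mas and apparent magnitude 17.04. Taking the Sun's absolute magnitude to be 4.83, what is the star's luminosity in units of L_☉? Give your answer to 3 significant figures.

L/L_☉ ≈ 1.36×10^-4

d = 1/p = 1000/31.0 mas = 32.26 pc
M = m − 5 log₁₀ d + 5 = 17.04 − 5·1.5086 + 5 = 14.497
M − M_☉ = 14.497 − 4.83 = 9.667
L/L_☉ = 10^(−0.4 × 9.667) = 1.359×10^-4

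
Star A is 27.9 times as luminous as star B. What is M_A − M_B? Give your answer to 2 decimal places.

Pogson: ΔM = −2.5 log₁₀(ratio) = −2.5 log₁₀(27.9) = −2.5 × 1.4456 = -3.614
Star A is brighter, so it has the smaller magnitude: the difference is negative.

M_A − M_B ≈ -3.61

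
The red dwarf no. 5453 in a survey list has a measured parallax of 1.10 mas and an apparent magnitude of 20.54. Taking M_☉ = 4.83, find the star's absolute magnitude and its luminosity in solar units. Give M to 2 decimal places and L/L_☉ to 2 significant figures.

d = 1/p = 1000/1.10 mas = 909.1 pc
M = m − 5 log₁₀ d + 5 = 20.54 − 5·2.9586 + 5 = 10.747
M − M_☉ = 10.747 − 4.83 = 5.917
L/L_☉ = 10^(−0.4 × 5.917) = 4.297×10^-3

M ≈ 10.75; L/L_☉ ≈ 4.3×10^-3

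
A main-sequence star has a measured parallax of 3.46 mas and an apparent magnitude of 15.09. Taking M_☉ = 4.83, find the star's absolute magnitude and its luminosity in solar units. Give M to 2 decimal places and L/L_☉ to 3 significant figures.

M ≈ 7.79; L/L_☉ ≈ 0.0657

d = 1/p = 1000/3.46 mas = 289.0 pc
M = m − 5 log₁₀ d + 5 = 15.09 − 5·2.4609 + 5 = 7.785
M − M_☉ = 7.785 − 4.83 = 2.955
L/L_☉ = 10^(−0.4 × 2.955) = 0.06574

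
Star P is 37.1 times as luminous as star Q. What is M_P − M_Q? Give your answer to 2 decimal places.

M_P − M_Q ≈ -3.92

Pogson: ΔM = −2.5 log₁₀(ratio) = −2.5 log₁₀(37.1) = −2.5 × 1.5694 = -3.923
Star P is brighter, so it has the smaller magnitude: the difference is negative.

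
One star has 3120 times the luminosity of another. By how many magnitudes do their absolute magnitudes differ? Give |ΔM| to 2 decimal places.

|ΔM| ≈ 8.74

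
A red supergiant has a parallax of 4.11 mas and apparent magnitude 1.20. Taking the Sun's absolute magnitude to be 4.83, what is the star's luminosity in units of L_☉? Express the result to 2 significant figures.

L/L_☉ ≈ 17000

d = 1/p = 1000/4.11 mas = 243.3 pc
M = m − 5 log₁₀ d + 5 = 1.20 − 5·2.3862 + 5 = -5.731
M − M_☉ = -5.731 − 4.83 = -10.561
L/L_☉ = 10^(−0.4 × -10.561) = 16760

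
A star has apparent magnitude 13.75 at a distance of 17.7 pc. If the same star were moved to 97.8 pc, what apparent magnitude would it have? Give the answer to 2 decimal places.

m ≈ 17.46

Flux ∝ 1/d², so Δm = 5 log₁₀(d₂/d₁) = 5 log₁₀(97.8/17.7) = 3.712
m₂ = m₁ + Δm = 13.75 + (3.712) = 17.462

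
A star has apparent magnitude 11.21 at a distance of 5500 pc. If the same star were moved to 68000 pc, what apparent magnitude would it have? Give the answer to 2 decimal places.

m ≈ 16.67

Flux ∝ 1/d², so Δm = 5 log₁₀(d₂/d₁) = 5 log₁₀(68000/5500) = 5.461
m₂ = m₁ + Δm = 11.21 + (5.461) = 16.671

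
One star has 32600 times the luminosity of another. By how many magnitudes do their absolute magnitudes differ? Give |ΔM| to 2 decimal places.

|ΔM| ≈ 11.28

Pogson: ΔM = −2.5 log₁₀(ratio) = −2.5 log₁₀(32600) = −2.5 × 4.5132 = -11.283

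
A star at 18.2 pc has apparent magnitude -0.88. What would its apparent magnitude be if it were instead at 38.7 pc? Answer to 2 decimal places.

m ≈ 0.76

Flux ∝ 1/d², so Δm = 5 log₁₀(d₂/d₁) = 5 log₁₀(38.7/18.2) = 1.638
m₂ = m₁ + Δm = -0.88 + (1.638) = 0.758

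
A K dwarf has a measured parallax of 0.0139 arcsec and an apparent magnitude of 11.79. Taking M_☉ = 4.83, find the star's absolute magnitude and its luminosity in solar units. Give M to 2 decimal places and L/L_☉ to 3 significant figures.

M ≈ 7.51; L/L_☉ ≈ 0.0851

d = 1/p = 1/0.0139″ = 71.94 pc
M = m − 5 log₁₀ d + 5 = 11.79 − 5·1.8570 + 5 = 7.505
M − M_☉ = 7.505 − 4.83 = 2.675
L/L_☉ = 10^(−0.4 × 2.675) = 0.08511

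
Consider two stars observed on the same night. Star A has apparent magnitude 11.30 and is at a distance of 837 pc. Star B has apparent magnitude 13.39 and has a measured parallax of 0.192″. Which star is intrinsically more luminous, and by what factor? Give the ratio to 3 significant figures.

Star A: M = m − 5 log₁₀ d + 5 = 11.30 − 5·2.9227 + 5 = 1.686
Star B: d = 1/p = 1/0.192″ = 5.208 pc
Star B: M = m − 5 log₁₀ d + 5 = 13.39 − 5·0.7167 + 5 = 14.807
ΔM = M_A − M_B = 1.686 − (14.807) = -13.120; smaller M is more luminous → Star A.
L ratio = 10^(0.4 |ΔM|) = 10^5.248 = 177000

Star A is more luminous, by a factor of 177000.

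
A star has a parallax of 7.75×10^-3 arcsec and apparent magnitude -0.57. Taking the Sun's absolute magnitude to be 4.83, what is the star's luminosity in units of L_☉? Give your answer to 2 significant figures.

L/L_☉ ≈ 24000

d = 1/p = 1/7.75×10^-3″ = 129.0 pc
M = m − 5 log₁₀ d + 5 = -0.57 − 5·2.1107 + 5 = -6.123
M − M_☉ = -6.123 − 4.83 = -10.953
L/L_☉ = 10^(−0.4 × -10.953) = 24070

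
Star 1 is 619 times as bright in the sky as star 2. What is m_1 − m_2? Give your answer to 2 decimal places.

m_1 − m_2 ≈ -6.98

Pogson: Δm = −2.5 log₁₀(ratio) = −2.5 log₁₀(619) = −2.5 × 2.7917 = -6.979
Star 1 is brighter, so it has the smaller magnitude: the difference is negative.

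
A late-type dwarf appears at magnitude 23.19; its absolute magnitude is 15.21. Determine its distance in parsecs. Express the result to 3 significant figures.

Distance modulus: m − M = 23.19 − (15.21) = 7.980
m − M = 5 log₁₀ d − 5
log₁₀ d = (m − M)/5 + 1 = 2.5960
d = 10^2.5960 = 394.5 pc

d ≈ 394 pc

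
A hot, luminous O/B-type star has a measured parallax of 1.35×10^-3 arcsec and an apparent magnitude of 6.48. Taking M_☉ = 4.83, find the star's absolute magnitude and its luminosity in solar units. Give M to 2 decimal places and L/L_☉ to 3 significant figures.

M ≈ -2.87; L/L_☉ ≈ 1200

d = 1/p = 1/1.35×10^-3″ = 740.7 pc
M = m − 5 log₁₀ d + 5 = 6.48 − 5·2.8697 + 5 = -2.868
M − M_☉ = -2.868 − 4.83 = -7.698
L/L_☉ = 10^(−0.4 × -7.698) = 1200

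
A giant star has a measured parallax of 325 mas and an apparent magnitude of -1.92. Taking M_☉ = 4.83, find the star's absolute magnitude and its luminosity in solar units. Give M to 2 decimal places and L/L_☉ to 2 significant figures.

d = 1/p = 1000/325 mas = 3.077 pc
M = m − 5 log₁₀ d + 5 = -1.92 − 5·0.4881 + 5 = 0.639
M − M_☉ = 0.639 − 4.83 = -4.191
L/L_☉ = 10^(−0.4 × -4.191) = 47.45

M ≈ 0.64; L/L_☉ ≈ 47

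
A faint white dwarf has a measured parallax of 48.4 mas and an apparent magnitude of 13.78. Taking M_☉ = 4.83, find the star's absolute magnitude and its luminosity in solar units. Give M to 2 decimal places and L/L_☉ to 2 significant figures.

d = 1/p = 1000/48.4 mas = 20.66 pc
M = m − 5 log₁₀ d + 5 = 13.78 − 5·1.3152 + 5 = 12.204
M − M_☉ = 12.204 − 4.83 = 7.374
L/L_☉ = 10^(−0.4 × 7.374) = 1.123×10^-3

M ≈ 12.20; L/L_☉ ≈ 1.1×10^-3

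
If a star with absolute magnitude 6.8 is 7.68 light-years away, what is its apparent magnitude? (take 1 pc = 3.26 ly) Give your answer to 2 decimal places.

m ≈ 3.66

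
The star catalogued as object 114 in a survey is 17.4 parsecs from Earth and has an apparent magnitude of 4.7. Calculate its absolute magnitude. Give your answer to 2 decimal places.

M ≈ 3.50

5 log₁₀(d/10 pc) = 5 log₁₀(17.40) − 5 = 1.203
M = m − 5 log₁₀(d/10) = 4.7 − 1.203 = 3.497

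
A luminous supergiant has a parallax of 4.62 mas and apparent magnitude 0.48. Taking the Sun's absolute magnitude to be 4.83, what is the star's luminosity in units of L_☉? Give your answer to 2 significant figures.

d = 1/p = 1000/4.62 mas = 216.5 pc
M = m − 5 log₁₀ d + 5 = 0.48 − 5·2.3354 + 5 = -6.197
M − M_☉ = -6.197 − 4.83 = -11.027
L/L_☉ = 10^(−0.4 × -11.027) = 25750

L/L_☉ ≈ 26000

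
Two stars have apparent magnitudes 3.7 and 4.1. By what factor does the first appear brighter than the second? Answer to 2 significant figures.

1.4

Δm = 3.7 − (4.1) = -0.4
Flux ratio = 10^(−0.4 Δm) = 10^(−0.4 × -0.4) = 10^0.160 = 1.445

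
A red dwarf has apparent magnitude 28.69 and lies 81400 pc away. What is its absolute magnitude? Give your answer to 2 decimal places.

M ≈ 9.14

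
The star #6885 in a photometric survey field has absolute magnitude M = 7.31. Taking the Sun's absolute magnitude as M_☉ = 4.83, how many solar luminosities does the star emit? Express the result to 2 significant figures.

L/L_☉ ≈ 0.10

M − M_☉ = 7.31 − 4.83 = 2.480
L/L_☉ = 10^(−0.4 (M − M_☉)) = 10^-0.992 = 0.1019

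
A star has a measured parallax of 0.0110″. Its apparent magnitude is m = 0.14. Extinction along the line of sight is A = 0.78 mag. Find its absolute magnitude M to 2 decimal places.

M ≈ -5.43

d = 1/p = 1/0.0110″ = 90.91 pc
5 log₁₀(d/10 pc) = 5 log₁₀(90.91) − 5 = 4.793
M = m − 5 log₁₀(d/10) − A = 0.14 − 4.793 − 0.78 = -5.433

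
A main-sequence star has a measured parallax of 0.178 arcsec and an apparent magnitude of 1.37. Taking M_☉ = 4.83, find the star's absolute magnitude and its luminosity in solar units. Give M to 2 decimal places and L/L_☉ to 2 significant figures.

M ≈ 2.62; L/L_☉ ≈ 7.6

d = 1/p = 1/0.178″ = 5.618 pc
M = m − 5 log₁₀ d + 5 = 1.37 − 5·0.7496 + 5 = 2.622
M − M_☉ = 2.622 − 4.83 = -2.208
L/L_☉ = 10^(−0.4 × -2.208) = 7.641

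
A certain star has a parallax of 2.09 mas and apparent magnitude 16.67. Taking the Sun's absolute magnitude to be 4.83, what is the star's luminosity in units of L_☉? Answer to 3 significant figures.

L/L_☉ ≈ 0.0420

d = 1/p = 1000/2.09 mas = 478.5 pc
M = m − 5 log₁₀ d + 5 = 16.67 − 5·2.6799 + 5 = 8.271
M − M_☉ = 8.271 − 4.83 = 3.441
L/L_☉ = 10^(−0.4 × 3.441) = 0.04204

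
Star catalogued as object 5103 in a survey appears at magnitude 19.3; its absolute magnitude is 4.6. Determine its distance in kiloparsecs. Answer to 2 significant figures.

Distance modulus: m − M = 19.3 − (4.6) = 14.700
m − M = 5 log₁₀ d − 5
log₁₀ d = (m − M)/5 + 1 = 3.9400
d = 10^3.9400 = 8710 pc
= 8.710 kpc

d ≈ 8.7 kpc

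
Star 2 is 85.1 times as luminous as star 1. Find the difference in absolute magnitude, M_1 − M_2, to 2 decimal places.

Pogson: ΔM = −2.5 log₁₀(ratio) = −2.5 log₁₀(85.1) = −2.5 × 1.9299 = -4.825
Star 2 is brighter so has the smaller magnitude: M_1 − M_2 is positive.

M_1 − M_2 ≈ 4.82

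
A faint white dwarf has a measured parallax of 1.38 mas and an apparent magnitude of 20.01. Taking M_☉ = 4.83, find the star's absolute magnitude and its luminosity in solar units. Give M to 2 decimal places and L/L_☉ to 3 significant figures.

M ≈ 10.71; L/L_☉ ≈ 4.45×10^-3

d = 1/p = 1000/1.38 mas = 724.6 pc
M = m − 5 log₁₀ d + 5 = 20.01 − 5·2.8601 + 5 = 10.709
M − M_☉ = 10.709 − 4.83 = 5.879
L/L_☉ = 10^(−0.4 × 5.879) = 4.449×10^-3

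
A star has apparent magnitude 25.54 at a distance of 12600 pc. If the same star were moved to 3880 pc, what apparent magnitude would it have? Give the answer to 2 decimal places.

m ≈ 22.98

Flux ∝ 1/d², so Δm = 5 log₁₀(d₂/d₁) = 5 log₁₀(3880/12600) = -2.558
m₂ = m₁ + Δm = 25.54 + (-2.558) = 22.982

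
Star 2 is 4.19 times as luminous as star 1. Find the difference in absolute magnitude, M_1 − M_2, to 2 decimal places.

Pogson: ΔM = −2.5 log₁₀(ratio) = −2.5 log₁₀(4.19) = −2.5 × 0.6222 = -1.556
Star 2 is brighter so has the smaller magnitude: M_1 − M_2 is positive.

M_1 − M_2 ≈ 1.56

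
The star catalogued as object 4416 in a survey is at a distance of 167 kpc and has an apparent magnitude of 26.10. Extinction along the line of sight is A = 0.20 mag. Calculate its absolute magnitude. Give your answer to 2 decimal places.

M ≈ 4.79

d = 167 kpc = 167000 pc
5 log₁₀(d/10 pc) = 5 log₁₀(167000) − 5 = 21.114
M = m − 5 log₁₀(d/10) − A = 26.10 − 21.114 − 0.20 = 4.786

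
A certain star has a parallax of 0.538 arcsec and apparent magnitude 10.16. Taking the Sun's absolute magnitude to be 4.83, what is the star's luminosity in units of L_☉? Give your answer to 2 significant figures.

L/L_☉ ≈ 2.5×10^-4

d = 1/p = 1/0.538″ = 1.859 pc
M = m − 5 log₁₀ d + 5 = 10.16 − 5·0.2692 + 5 = 13.814
M − M_☉ = 13.814 − 4.83 = 8.984
L/L_☉ = 10^(−0.4 × 8.984) = 2.549×10^-4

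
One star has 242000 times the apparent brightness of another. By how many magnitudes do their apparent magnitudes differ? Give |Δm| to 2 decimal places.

|Δm| ≈ 13.46

Pogson: Δm = −2.5 log₁₀(ratio) = −2.5 log₁₀(242000) = −2.5 × 5.3838 = -13.460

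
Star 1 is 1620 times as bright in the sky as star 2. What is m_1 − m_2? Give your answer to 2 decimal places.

Pogson: Δm = −2.5 log₁₀(ratio) = −2.5 log₁₀(1620) = −2.5 × 3.2095 = -8.024
Star 1 is brighter, so it has the smaller magnitude: the difference is negative.

m_1 − m_2 ≈ -8.02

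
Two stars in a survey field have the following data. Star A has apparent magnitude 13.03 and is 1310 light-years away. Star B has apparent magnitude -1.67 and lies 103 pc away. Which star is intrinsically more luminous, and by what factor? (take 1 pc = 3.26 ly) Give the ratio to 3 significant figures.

Star B is more luminous, by a factor of 49800.

Star A: d = 1310 ly / 3.26 = 401.8 pc
Star A: M = m − 5 log₁₀ d + 5 = 13.03 − 5·2.6041 + 5 = 5.010
Star B: M = m − 5 log₁₀ d + 5 = -1.67 − 5·2.0128 + 5 = -6.734
ΔM = M_A − M_B = 5.010 − (-6.734) = 11.744; smaller M is more luminous → Star B.
L ratio = 10^(0.4 |ΔM|) = 10^4.698 = 49840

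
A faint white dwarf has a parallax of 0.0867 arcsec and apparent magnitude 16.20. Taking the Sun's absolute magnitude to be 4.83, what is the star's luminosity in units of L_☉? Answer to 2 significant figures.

d = 1/p = 1/0.0867″ = 11.53 pc
M = m − 5 log₁₀ d + 5 = 16.20 − 5·1.0620 + 5 = 15.890
M − M_☉ = 15.890 − 4.83 = 11.060
L/L_☉ = 10^(−0.4 × 11.060) = 3.767×10^-5

L/L_☉ ≈ 3.8×10^-5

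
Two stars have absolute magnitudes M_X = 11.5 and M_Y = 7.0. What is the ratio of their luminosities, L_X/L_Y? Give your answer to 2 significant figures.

L_X/L_Y ≈ 0.016

ΔM = M_X − M_Y = 4.5
L_X/L_Y = 10^(−0.4 ΔM) = 10^-1.800 = 0.01585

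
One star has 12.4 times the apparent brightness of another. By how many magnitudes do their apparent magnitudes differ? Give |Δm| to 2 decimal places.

|Δm| ≈ 2.73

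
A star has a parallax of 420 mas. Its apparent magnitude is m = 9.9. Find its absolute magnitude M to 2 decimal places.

p = 420 mas = 0.420″ → d = 1/p = 2.381 pc
5 log₁₀(d/10 pc) = 5 log₁₀(2.381) − 5 = -3.116
M = m − 5 log₁₀(d/10) = 9.9 + 3.116 = 13.016

M ≈ 13.02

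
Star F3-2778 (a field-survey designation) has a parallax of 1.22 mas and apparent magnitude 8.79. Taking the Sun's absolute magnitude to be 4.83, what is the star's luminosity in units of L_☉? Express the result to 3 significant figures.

d = 1/p = 1000/1.22 mas = 819.7 pc
M = m − 5 log₁₀ d + 5 = 8.79 − 5·2.9136 + 5 = -0.778
M − M_☉ = -0.778 − 4.83 = -5.608
L/L_☉ = 10^(−0.4 × -5.608) = 175.1

L/L_☉ ≈ 175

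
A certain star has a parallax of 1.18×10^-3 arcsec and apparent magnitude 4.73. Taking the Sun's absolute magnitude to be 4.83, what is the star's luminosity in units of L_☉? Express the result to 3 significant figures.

d = 1/p = 1/1.18×10^-3″ = 847.5 pc
M = m − 5 log₁₀ d + 5 = 4.73 − 5·2.9281 + 5 = -4.911
M − M_☉ = -4.911 − 4.83 = -9.741
L/L_☉ = 10^(−0.4 × -9.741) = 7875

L/L_☉ ≈ 7870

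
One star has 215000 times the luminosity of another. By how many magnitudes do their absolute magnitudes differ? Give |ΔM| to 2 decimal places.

|ΔM| ≈ 13.33

Pogson: ΔM = −2.5 log₁₀(ratio) = −2.5 log₁₀(215000) = −2.5 × 5.3324 = -13.331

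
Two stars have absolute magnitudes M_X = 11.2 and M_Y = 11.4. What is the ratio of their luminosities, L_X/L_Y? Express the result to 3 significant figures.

ΔM = M_X − M_Y = -0.2
L_X/L_Y = 10^(−0.4 ΔM) = 10^0.080 = 1.202

L_X/L_Y ≈ 1.20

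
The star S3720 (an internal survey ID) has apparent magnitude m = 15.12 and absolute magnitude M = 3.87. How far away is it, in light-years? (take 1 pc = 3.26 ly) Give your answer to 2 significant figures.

d ≈ 5800 ly

Distance modulus: m − M = 15.12 − (3.87) = 11.250
m − M = 5 log₁₀ d − 5
log₁₀ d = (m − M)/5 + 1 = 3.2500
d = 10^3.2500 = 1778 pc
= 5797 ly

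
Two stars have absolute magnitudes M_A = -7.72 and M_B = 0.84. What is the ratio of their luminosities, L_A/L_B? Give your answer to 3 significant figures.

L_A/L_B ≈ 2650

ΔM = M_A − M_B = -8.56
L_A/L_B = 10^(−0.4 ΔM) = 10^3.424 = 2655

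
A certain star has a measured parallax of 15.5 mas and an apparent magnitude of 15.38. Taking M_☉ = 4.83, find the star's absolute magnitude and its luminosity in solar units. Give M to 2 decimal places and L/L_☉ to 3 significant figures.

d = 1/p = 1000/15.5 mas = 64.52 pc
M = m − 5 log₁₀ d + 5 = 15.38 − 5·1.8097 + 5 = 11.332
M − M_☉ = 11.332 − 4.83 = 6.502
L/L_☉ = 10^(−0.4 × 6.502) = 2.508×10^-3

M ≈ 11.33; L/L_☉ ≈ 2.51×10^-3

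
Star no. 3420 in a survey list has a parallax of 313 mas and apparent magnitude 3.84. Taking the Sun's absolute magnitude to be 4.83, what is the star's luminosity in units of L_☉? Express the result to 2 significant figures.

d = 1/p = 1000/313 mas = 3.195 pc
M = m − 5 log₁₀ d + 5 = 3.84 − 5·0.5045 + 5 = 6.318
M − M_☉ = 6.318 − 4.83 = 1.488
L/L_☉ = 10^(−0.4 × 1.488) = 0.2540

L/L_☉ ≈ 0.25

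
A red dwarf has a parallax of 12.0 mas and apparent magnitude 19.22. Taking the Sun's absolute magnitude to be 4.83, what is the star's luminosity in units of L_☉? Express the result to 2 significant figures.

L/L_☉ ≈ 1.2×10^-4

d = 1/p = 1000/12.0 mas = 83.33 pc
M = m − 5 log₁₀ d + 5 = 19.22 − 5·1.9208 + 5 = 14.616
M − M_☉ = 14.616 − 4.83 = 9.786
L/L_☉ = 10^(−0.4 × 9.786) = 1.218×10^-4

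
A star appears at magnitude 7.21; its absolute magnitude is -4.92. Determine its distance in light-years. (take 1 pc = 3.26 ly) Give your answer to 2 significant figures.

μ = m − M = 12.130
m − M = 5 log₁₀ d − 5
log₁₀ d = (m − M)/5 + 1 = 3.4260
d = 10^3.4260 = 2667 pc
= 8694 ly

d ≈ 8700 ly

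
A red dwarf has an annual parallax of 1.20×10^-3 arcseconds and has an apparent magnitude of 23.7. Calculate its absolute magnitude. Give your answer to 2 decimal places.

d = 1/p = 1/1.20×10^-3″ = 833.3 pc
5 log₁₀(d/10 pc) = 5 log₁₀(833.3) − 5 = 9.604
M = m − 5 log₁₀(d/10) = 23.7 − 9.604 = 14.096

M ≈ 14.10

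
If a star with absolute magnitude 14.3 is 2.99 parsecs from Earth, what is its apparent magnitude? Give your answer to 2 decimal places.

m = M + 5 log₁₀ d − 5 = 14.3 + 5·0.4757 − 5 = 11.678

m ≈ 11.68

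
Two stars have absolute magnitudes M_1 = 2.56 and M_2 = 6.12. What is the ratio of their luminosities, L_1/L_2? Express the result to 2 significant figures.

L_1/L_2 ≈ 27

ΔM = M_1 − M_2 = -3.56
L_1/L_2 = 10^(−0.4 ΔM) = 10^1.424 = 26.55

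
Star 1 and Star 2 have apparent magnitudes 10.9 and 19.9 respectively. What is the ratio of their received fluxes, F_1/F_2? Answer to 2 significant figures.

Δm = 10.9 − (19.9) = -9.0
Flux ratio = 10^(−0.4 Δm) = 10^(−0.4 × -9.0) = 10^3.600 = 3981

F_1/F_2 ≈ 4000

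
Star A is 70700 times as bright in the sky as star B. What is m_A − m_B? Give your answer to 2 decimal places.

Pogson: Δm = −2.5 log₁₀(ratio) = −2.5 log₁₀(70700) = −2.5 × 4.8494 = -12.124
Star A is brighter, so it has the smaller magnitude: the difference is negative.

m_A − m_B ≈ -12.12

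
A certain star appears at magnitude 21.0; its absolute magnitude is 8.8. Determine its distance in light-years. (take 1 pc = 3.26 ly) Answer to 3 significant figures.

μ = m − M = 12.200
m − M = 5 log₁₀ d − 5
log₁₀ d = (m − M)/5 + 1 = 3.4400
d = 10^3.4400 = 2754 pc
= 8979 ly

d ≈ 8980 ly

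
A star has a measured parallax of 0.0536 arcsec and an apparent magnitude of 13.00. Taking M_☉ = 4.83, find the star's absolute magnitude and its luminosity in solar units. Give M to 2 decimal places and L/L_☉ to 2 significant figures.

M ≈ 11.65; L/L_☉ ≈ 1.9×10^-3

d = 1/p = 1/0.0536″ = 18.66 pc
M = m − 5 log₁₀ d + 5 = 13.00 − 5·1.2708 + 5 = 11.646
M − M_☉ = 11.646 − 4.83 = 6.816
L/L_☉ = 10^(−0.4 × 6.816) = 1.878×10^-3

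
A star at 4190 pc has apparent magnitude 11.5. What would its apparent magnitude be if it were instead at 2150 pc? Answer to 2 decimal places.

m ≈ 10.05

Flux ∝ 1/d², so Δm = 5 log₁₀(d₂/d₁) = 5 log₁₀(2150/4190) = -1.449
m₂ = m₁ + Δm = 11.5 + (-1.449) = 10.051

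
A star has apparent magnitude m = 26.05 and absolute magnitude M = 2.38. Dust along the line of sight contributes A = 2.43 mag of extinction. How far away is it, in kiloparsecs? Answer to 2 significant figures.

d ≈ 180 kpc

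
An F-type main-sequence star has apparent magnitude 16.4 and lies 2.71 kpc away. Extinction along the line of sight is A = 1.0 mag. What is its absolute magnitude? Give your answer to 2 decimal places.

M ≈ 3.24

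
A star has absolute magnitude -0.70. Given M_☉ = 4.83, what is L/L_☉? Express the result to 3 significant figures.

L/L_☉ ≈ 163

M − M_☉ = -0.70 − 4.83 = -5.530
L/L_☉ = 10^(−0.4 (M − M_☉)) = 10^2.212 = 162.9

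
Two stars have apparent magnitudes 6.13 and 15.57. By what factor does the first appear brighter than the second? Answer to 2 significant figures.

6000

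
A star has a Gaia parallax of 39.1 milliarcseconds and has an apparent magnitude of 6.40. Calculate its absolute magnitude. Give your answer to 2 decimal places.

p = 39.1 mas = 0.0391″ → d = 1/p = 25.58 pc
5 log₁₀(d/10 pc) = 5 log₁₀(25.58) − 5 = 2.039
M = m − 5 log₁₀(d/10) = 6.40 − 2.039 = 4.361

M ≈ 4.36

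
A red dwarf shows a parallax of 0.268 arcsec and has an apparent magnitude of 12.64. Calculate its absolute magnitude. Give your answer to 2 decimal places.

d = 1/p = 1/0.268″ = 3.731 pc
5 log₁₀(d/10 pc) = 5 log₁₀(3.731) − 5 = -2.141
M = m − 5 log₁₀(d/10) = 12.64 + 2.141 = 14.781

M ≈ 14.78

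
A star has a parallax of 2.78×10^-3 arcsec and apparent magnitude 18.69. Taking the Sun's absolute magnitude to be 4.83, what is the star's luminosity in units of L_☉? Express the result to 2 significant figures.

L/L_☉ ≈ 3.7×10^-3

d = 1/p = 1/2.78×10^-3″ = 359.7 pc
M = m − 5 log₁₀ d + 5 = 18.69 − 5·2.5560 + 5 = 10.910
M − M_☉ = 10.910 − 4.83 = 6.080
L/L_☉ = 10^(−0.4 × 6.080) = 3.698×10^-3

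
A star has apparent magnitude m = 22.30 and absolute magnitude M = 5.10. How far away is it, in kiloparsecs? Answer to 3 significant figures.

d ≈ 27.5 kpc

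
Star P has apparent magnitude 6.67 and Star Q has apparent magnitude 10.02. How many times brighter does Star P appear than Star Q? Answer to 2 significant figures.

22

Δm = 6.67 − (10.02) = -3.35
Flux ratio = 10^(−0.4 Δm) = 10^(−0.4 × -3.35) = 10^1.340 = 21.88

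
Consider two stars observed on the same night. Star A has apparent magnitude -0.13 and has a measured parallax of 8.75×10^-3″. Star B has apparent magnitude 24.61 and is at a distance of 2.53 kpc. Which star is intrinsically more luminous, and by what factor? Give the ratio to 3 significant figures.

Star A is more luminous, by a factor of 1.61×10^7.

Star A: d = 1/p = 1/8.75×10^-3″ = 114.3 pc
Star A: M = m − 5 log₁₀ d + 5 = -0.13 − 5·2.0580 + 5 = -5.420
Star B: d = 2.53 kpc = 2530 pc
Star B: M = m − 5 log₁₀ d + 5 = 24.61 − 5·3.4031 + 5 = 12.594
ΔM = M_A − M_B = -5.420 − (12.594) = -18.014; smaller M is more luminous → Star A.
L ratio = 10^(0.4 |ΔM|) = 10^7.206 = 1.606×10^7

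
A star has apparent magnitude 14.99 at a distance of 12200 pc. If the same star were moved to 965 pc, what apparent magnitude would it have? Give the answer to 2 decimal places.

Flux ∝ 1/d², so Δm = 5 log₁₀(d₂/d₁) = 5 log₁₀(965/12200) = -5.509
m₂ = m₁ + Δm = 14.99 + (-5.509) = 9.481

m ≈ 9.48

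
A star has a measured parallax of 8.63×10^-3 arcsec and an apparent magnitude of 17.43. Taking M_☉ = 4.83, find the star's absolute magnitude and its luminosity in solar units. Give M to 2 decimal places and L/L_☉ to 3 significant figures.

M ≈ 12.11; L/L_☉ ≈ 1.22×10^-3

d = 1/p = 1/8.63×10^-3″ = 115.9 pc
M = m − 5 log₁₀ d + 5 = 17.43 − 5·2.0640 + 5 = 12.110
M − M_☉ = 12.110 − 4.83 = 7.280
L/L_☉ = 10^(−0.4 × 7.280) = 1.225×10^-3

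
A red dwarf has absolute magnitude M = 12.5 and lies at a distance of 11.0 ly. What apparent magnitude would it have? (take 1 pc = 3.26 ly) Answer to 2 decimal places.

d = 11.0 ly / 3.26 = 3.374 pc
m = M + 5 log₁₀ d − 5 = 12.5 + 5·0.5282 − 5 = 10.141

m ≈ 10.14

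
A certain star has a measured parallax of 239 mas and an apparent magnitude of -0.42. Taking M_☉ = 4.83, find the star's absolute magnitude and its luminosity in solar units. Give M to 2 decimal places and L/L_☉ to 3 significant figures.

d = 1/p = 1000/239 mas = 4.184 pc
M = m − 5 log₁₀ d + 5 = -0.42 − 5·0.6216 + 5 = 1.472
M − M_☉ = 1.472 − 4.83 = -3.358
L/L_☉ = 10^(−0.4 × -3.358) = 22.04

M ≈ 1.47; L/L_☉ ≈ 22.0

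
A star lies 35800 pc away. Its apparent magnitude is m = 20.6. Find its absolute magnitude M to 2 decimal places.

M ≈ 2.83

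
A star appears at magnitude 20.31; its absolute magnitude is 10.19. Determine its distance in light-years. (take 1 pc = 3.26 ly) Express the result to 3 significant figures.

μ = m − M = 10.120
m − M = 5 log₁₀ d − 5
log₁₀ d = (m − M)/5 + 1 = 3.0240
d = 10^3.0240 = 1057 pc
= 3445 ly

d ≈ 3450 ly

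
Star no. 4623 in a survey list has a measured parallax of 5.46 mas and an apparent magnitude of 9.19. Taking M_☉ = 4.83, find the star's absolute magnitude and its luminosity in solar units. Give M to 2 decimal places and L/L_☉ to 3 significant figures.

M ≈ 2.88; L/L_☉ ≈ 6.05

d = 1/p = 1000/5.46 mas = 183.2 pc
M = m − 5 log₁₀ d + 5 = 9.19 − 5·2.2628 + 5 = 2.876
M − M_☉ = 2.876 − 4.83 = -1.954
L/L_☉ = 10^(−0.4 × -1.954) = 6.048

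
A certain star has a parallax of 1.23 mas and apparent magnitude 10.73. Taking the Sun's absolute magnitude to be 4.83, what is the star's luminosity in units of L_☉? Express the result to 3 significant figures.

L/L_☉ ≈ 28.9

d = 1/p = 1000/1.23 mas = 813.0 pc
M = m − 5 log₁₀ d + 5 = 10.73 − 5·2.9101 + 5 = 1.180
M − M_☉ = 1.180 − 4.83 = -3.650
L/L_☉ = 10^(−0.4 × -3.650) = 28.85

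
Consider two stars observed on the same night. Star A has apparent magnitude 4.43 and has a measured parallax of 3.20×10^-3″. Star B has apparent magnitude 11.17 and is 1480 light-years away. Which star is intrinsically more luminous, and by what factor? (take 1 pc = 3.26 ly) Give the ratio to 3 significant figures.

Star A is more luminous, by a factor of 235.

Star A: d = 1/p = 1/3.20×10^-3″ = 312.5 pc
Star A: M = m − 5 log₁₀ d + 5 = 4.43 − 5·2.4949 + 5 = -3.044
Star B: d = 1480 ly / 3.26 = 454.0 pc
Star B: M = m − 5 log₁₀ d + 5 = 11.17 − 5·2.6570 + 5 = 2.885
ΔM = M_A − M_B = -3.044 − (2.885) = -5.929; smaller M is more luminous → Star A.
L ratio = 10^(0.4 |ΔM|) = 10^2.372 = 235.3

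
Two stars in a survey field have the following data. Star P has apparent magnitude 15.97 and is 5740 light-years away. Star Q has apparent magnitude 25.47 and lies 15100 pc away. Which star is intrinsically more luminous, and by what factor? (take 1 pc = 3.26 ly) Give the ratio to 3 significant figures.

Star P is more luminous, by a factor of 85.8.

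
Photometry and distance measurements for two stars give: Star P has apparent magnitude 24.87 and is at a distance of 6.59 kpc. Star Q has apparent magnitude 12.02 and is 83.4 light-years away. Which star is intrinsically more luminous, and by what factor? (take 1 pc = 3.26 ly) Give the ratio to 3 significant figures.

Star Q is more luminous, by a factor of 2.08.

Star P: d = 6.59 kpc = 6590 pc
Star P: M = m − 5 log₁₀ d + 5 = 24.87 − 5·3.8189 + 5 = 10.776
Star Q: d = 83.4 ly / 3.26 = 25.58 pc
Star Q: M = m − 5 log₁₀ d + 5 = 12.02 − 5·1.4079 + 5 = 9.980
ΔM = M_P − M_Q = 10.776 − (9.980) = 0.795; smaller M is more luminous → Star Q.
L ratio = 10^(0.4 |ΔM|) = 10^0.318 = 2.080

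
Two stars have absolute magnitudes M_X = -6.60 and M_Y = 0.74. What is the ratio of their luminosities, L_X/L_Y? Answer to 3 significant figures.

L_X/L_Y ≈ 863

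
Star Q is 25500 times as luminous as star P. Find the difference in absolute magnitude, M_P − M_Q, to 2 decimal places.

M_P − M_Q ≈ 11.02

Pogson: ΔM = −2.5 log₁₀(ratio) = −2.5 log₁₀(25500) = −2.5 × 4.4065 = -11.016
Star Q is brighter so has the smaller magnitude: M_P − M_Q is positive.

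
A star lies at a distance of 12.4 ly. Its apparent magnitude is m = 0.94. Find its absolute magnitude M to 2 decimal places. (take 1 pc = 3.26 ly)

M ≈ 3.04

d = 12.4 ly / 3.26 = 3.804 pc
5 log₁₀(d/10 pc) = 5 log₁₀(3.804) − 5 = -2.099
M = m − 5 log₁₀(d/10) = 0.94 + 2.099 = 3.039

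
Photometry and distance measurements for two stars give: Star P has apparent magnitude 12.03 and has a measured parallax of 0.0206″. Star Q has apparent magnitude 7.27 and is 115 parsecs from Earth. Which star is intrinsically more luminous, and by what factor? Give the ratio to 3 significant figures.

Star Q is more luminous, by a factor of 450.

Star P: d = 1/p = 1/0.0206″ = 48.54 pc
Star P: M = m − 5 log₁₀ d + 5 = 12.03 − 5·1.6861 + 5 = 8.599
Star Q: M = m − 5 log₁₀ d + 5 = 7.27 − 5·2.0607 + 5 = 1.967
ΔM = M_P − M_Q = 8.599 − (1.967) = 6.633; smaller M is more luminous → Star Q.
L ratio = 10^(0.4 |ΔM|) = 10^2.653 = 449.9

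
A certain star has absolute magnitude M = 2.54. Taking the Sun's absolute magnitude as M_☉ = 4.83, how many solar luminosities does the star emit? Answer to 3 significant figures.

L/L_☉ ≈ 8.24

M − M_☉ = 2.54 − 4.83 = -2.290
L/L_☉ = 10^(−0.4 (M − M_☉)) = 10^0.916 = 8.241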